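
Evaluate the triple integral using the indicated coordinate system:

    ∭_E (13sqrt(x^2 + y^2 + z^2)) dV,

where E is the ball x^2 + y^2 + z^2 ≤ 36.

In spherical coordinates, x = ρ sin(φ) cos(θ), y = ρ sin(φ) sin(θ), z = ρ cos(φ), and dV = ρ^2 sin(φ) dρ dφ dθ.

The integrand becomes 13ρ, so

    ∭_E (13sqrt(x^2 + y^2 + z^2)) dV = ∫_{0}^{2π} ∫_{0}^{π} ∫_{0}^{6} (13ρ) · ρ^2 sin(φ) dρ dφ dθ.

Inner (ρ): 4212sin(φ).
Middle (φ): 8424.
Outer (θ): 16848π.

Therefore the triple integral equals 16848π.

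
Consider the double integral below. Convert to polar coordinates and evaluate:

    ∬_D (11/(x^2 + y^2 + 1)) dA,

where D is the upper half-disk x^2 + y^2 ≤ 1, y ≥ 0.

The region D is 0 ≤ r ≤ 1, 0 ≤ θ ≤ π in polar coordinates, where x = r cos(θ), y = r sin(θ), and dA = r dr dθ.

Under the substitution, the integrand becomes 11/(r^2 + 1), so

    ∬_D (11/(x^2 + y^2 + 1)) dA = ∫_{0}^{π} ∫_{0}^{1} (11/(r^2 + 1)) · r dr dθ.

Inner integral (in r): ∫_{0}^{1} (11/(r^2 + 1)) · r dr = 11log(2)/2.

Outer integral (in θ): ∫_{0}^{π} (11log(2)/2) dθ = 11π log(2)/2.

Therefore ∬_D (11/(x^2 + y^2 + 1)) dA = 11π log(2)/2.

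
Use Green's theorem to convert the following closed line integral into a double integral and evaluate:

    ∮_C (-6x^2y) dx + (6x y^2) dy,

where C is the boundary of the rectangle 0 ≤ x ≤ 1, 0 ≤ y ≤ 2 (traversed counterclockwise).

Green's theorem converts the closed line integral into a double integral over the enclosed region D:

    ∮_C P dx + Q dy = ∬_D (∂Q/∂x - ∂P/∂y) dA.

Here P = -6x^2y, Q = 6x y^2, so

    ∂Q/∂x = 6y^2,    ∂P/∂y = -6x^2,
    ∂Q/∂x - ∂P/∂y = 6x^2 + 6y^2.

D is the region 0 ≤ x ≤ 1, 0 ≤ y ≤ 2. Evaluating the double integral:

    ∬_D (6x^2 + 6y^2) dA = ∫_0^{1} ∫_0^{2} (6x^2 + 6y^2) dy dx.

Inner (y from 0 to 2): 12x^2 + 16.
Outer (x from 0 to 1): 20.

Therefore ∮_C P dx + Q dy = 20.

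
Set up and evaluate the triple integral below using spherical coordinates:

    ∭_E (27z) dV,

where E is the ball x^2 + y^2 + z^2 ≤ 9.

In spherical coordinates, x = ρ sin(φ) cos(θ), y = ρ sin(φ) sin(θ), z = ρ cos(φ), and dV = ρ^2 sin(φ) dρ dφ dθ.

The integrand becomes 27ρ cos(φ), so

    ∭_E (27z) dV = ∫_{0}^{2π} ∫_{0}^{π} ∫_{0}^{3} (27ρ cos(φ)) · ρ^2 sin(φ) dρ dφ dθ.

Inner (ρ): 2187sin(2φ)/8.
Middle (φ): 0.
Outer (θ): 0.

Therefore the triple integral equals 0.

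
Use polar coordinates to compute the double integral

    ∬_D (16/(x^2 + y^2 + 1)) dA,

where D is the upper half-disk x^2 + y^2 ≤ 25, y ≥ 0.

The region D is 0 ≤ r ≤ 5, 0 ≤ θ ≤ π in polar coordinates, where x = r cos(θ), y = r sin(θ), and dA = r dr dθ.

Under the substitution, the integrand becomes 16/(r^2 + 1), so

    ∬_D (16/(x^2 + y^2 + 1)) dA = ∫_{0}^{π} ∫_{0}^{5} (16/(r^2 + 1)) · r dr dθ.

Inner integral (in r): ∫_{0}^{5} (16/(r^2 + 1)) · r dr = log(208827064576).

Outer integral (in θ): ∫_{0}^{π} (log(208827064576)) dθ = log(208827064576^π).

Therefore ∬_D (16/(x^2 + y^2 + 1)) dA = log(208827064576^π).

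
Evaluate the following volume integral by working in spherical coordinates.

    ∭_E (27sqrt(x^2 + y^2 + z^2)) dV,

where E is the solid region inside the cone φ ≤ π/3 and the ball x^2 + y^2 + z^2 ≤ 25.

In spherical coordinates, x = ρ sin(φ) cos(θ), y = ρ sin(φ) sin(θ), z = ρ cos(φ), and dV = ρ^2 sin(φ) dρ dφ dθ.

The integrand becomes 27ρ, so

    ∭_E (27sqrt(x^2 + y^2 + z^2)) dV = ∫_{0}^{2π} ∫_{0}^{π/3} ∫_{0}^{5} (27ρ) · ρ^2 sin(φ) dρ dφ dθ.

Inner (ρ): 16875sin(φ)/4.
Middle (φ): 16875/8.
Outer (θ): 16875π/4.

Therefore the triple integral equals 16875π/4.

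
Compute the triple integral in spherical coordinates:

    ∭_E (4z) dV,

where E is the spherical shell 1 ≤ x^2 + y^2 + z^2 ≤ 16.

In spherical coordinates, x = ρ sin(φ) cos(θ), y = ρ sin(φ) sin(θ), z = ρ cos(φ), and dV = ρ^2 sin(φ) dρ dφ dθ.

The integrand becomes 4ρ cos(φ), so

    ∭_E (4z) dV = ∫_{0}^{2π} ∫_{0}^{π} ∫_{1}^{4} (4ρ cos(φ)) · ρ^2 sin(φ) dρ dφ dθ.

Inner (ρ): 255sin(2φ)/2.
Middle (φ): 0.
Outer (θ): 0.

Therefore the triple integral equals 0.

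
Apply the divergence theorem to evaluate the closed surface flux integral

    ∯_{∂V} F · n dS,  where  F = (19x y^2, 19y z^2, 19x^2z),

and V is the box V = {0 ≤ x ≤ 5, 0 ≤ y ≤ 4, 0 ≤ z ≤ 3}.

By the divergence theorem,

    ∯_{∂V} F · n dS = ∭_V (∇ · F) dV.

Compute the divergence:
    ∇ · F = ∂F_x/∂x + ∂F_y/∂y + ∂F_z/∂z = 19y^2 + 19z^2 + 19x^2 = 19x^2 + 19y^2 + 19z^2.

V is a rectangular box, so dV = dx dy dz with 0 ≤ x ≤ 5, 0 ≤ y ≤ 4, 0 ≤ z ≤ 3.

Integrate (19x^2 + 19y^2 + 19z^2) over V as an iterated integral:

    ∭_V (∇·F) dV = ∫_0^{5} ∫_0^{4} ∫_0^{3} (19x^2 + 19y^2 + 19z^2) dz dy dx.

Inner (z from 0 to 3): 57x^2 + 57y^2 + 171.
Middle (y from 0 to 4): 228x^2 + 1900.
Outer (x from 0 to 5): 19000.

Therefore ∯_{∂V} F · n dS = 19000.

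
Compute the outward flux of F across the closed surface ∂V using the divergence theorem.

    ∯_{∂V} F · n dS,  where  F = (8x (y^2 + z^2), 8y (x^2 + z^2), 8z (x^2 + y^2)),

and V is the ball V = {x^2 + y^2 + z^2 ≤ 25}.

By the divergence theorem,

    ∯_{∂V} F · n dS = ∭_V (∇ · F) dV.

Compute the divergence:
    ∇ · F = ∂F_x/∂x + ∂F_y/∂y + ∂F_z/∂z = 8y^2 + 8z^2 + 8x^2 + 8z^2 + 8x^2 + 8y^2 = 16x^2 + 16y^2 + 16z^2.

In spherical coordinates, x = ρ sin(φ) cos(θ), y = ρ sin(φ) sin(θ), z = ρ cos(φ), dV = ρ^2 sin(φ) dρ dφ dθ, with 0 ≤ ρ ≤ 5, 0 ≤ φ ≤ π, 0 ≤ θ ≤ 2π.

The integrand, after substitution and multiplying by the volume element, becomes (16ρ^2) · ρ^2 sin(φ), so

    ∭_V (∇·F) dV = ∫_0^{2π} ∫_0^{π} ∫_0^{5} (16ρ^2) · ρ^2 sin(φ) dρ dφ dθ.

Inner (ρ from 0 to 5): 10000sin(φ).
Middle (φ from 0 to π): 20000.
Outer (θ from 0 to 2π): 40000π.

Therefore ∯_{∂V} F · n dS = 40000π.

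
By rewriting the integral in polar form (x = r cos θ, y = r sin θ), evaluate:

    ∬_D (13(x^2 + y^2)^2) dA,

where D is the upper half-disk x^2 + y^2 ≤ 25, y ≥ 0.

The region D is 0 ≤ r ≤ 5, 0 ≤ θ ≤ π in polar coordinates, where x = r cos(θ), y = r sin(θ), and dA = r dr dθ.

Under the substitution, the integrand becomes 13r^4, so

    ∬_D (13(x^2 + y^2)^2) dA = ∫_{0}^{π} ∫_{0}^{5} (13r^4) · r dr dθ.

Inner integral (in r): ∫_{0}^{5} (13r^4) · r dr = 203125/6.

Outer integral (in θ): ∫_{0}^{π} (203125/6) dθ = 203125π/6.

Therefore ∬_D (13(x^2 + y^2)^2) dA = 203125π/6.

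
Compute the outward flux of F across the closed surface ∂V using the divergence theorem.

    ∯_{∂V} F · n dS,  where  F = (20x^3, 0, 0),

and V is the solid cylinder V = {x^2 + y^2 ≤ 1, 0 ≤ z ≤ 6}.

By the divergence theorem,

    ∯_{∂V} F · n dS = ∭_V (∇ · F) dV.

Compute the divergence:
    ∇ · F = ∂F_x/∂x + ∂F_y/∂y + ∂F_z/∂z = 60x^2 + 0 + 0 = 60x^2.

In cylindrical coordinates, x = r cos(θ), y = r sin(θ), z = z, dV = r dr dθ dz, with 0 ≤ r ≤ 1, 0 ≤ θ ≤ 2π, 0 ≤ z ≤ 6.

The integrand, after substitution and multiplying by the volume element, becomes (60r^2cos(θ)^2) · r, so

    ∭_V (∇·F) dV = ∫_0^{2π} ∫_0^{1} ∫_0^{6} (60r^2cos(θ)^2) · r dz dr dθ.

Inner (z from 0 to 6): 360r^3cos(θ)^2.
Middle (r from 0 to 1): 90cos(θ)^2.
Outer (θ from 0 to 2π): 90π.

Therefore ∯_{∂V} F · n dS = 90π.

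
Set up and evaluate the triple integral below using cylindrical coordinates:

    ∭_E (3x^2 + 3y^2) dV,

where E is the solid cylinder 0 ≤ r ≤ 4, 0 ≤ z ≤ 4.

In cylindrical coordinates, x = r cos(θ), y = r sin(θ), z = z, and dV = r dr dθ dz.

The integrand becomes 3r^2, so

    ∭_E (3x^2 + 3y^2) dV = ∫_{0}^{2π} ∫_{0}^{4} ∫_{0}^{4} (3r^2) · r dz dr dθ.

Inner (z): 12r^3.
Middle (r from 0 to 4): 768.
Outer (θ): 1536π.

Therefore the triple integral equals 1536π.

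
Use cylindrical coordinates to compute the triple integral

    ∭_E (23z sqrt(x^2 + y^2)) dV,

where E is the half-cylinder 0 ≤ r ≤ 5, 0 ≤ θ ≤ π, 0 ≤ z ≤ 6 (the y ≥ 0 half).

In cylindrical coordinates, x = r cos(θ), y = r sin(θ), z = z, and dV = r dr dθ dz.

The integrand becomes 23r z, so

    ∭_E (23z sqrt(x^2 + y^2)) dV = ∫_{0}^{π} ∫_{0}^{5} ∫_{0}^{6} (23r z) · r dz dr dθ.

Inner (z): 414r^2.
Middle (r from 0 to 5): 17250.
Outer (θ): 17250π.

Therefore the triple integral equals 17250π.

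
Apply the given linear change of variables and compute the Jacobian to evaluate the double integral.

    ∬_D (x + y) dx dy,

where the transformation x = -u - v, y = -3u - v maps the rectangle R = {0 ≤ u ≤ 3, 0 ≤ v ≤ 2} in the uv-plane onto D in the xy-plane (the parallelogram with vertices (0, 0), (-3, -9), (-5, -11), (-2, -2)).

Compute the Jacobian determinant of (x, y) with respect to (u, v):

    ∂(x,y)/∂(u,v) = | -1  -1 | = (-1)(-1) - (-1)(-3) = -2.
                   | -3  -1 |

Its absolute value is |J| = 2 (the area scaling factor).

Substituting x = -u - v, y = -3u - v into the integrand,

    x + y → -4u - 2v,

so the integral becomes

    ∬_R (-4u - 2v) · |J| du dv = ∫_0^3 ∫_0^2 (-8u - 4v) dv du.

Inner (v): -16u - 8.
Outer (u): -96.

Therefore ∬_D (x + y) dx dy = -96.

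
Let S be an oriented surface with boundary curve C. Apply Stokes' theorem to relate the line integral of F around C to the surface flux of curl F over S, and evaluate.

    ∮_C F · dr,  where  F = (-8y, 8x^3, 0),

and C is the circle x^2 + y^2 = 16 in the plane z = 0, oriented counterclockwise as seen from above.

Let S be the flat disk x^2 + y^2 ≤ 16 in the plane z = 0, with upward unit normal n̂ = ẑ. By Stokes' theorem,

    ∮_C F · dr = ∬_S (∇ × F) · n̂ dS = ∬_D (curl F)_z dA,

where D is the disk x^2 + y^2 ≤ 16.

Compute the curl of F = (-8y, 8x^3, 0):
    (∇ × F)_x = ∂F_z/∂y - ∂F_y/∂z = 0,
    (∇ × F)_y = ∂F_x/∂z - ∂F_z/∂x = 0,
    (∇ × F)_z = ∂F_y/∂x - ∂F_x/∂y = 24x^2 + 8.

On z = 0, (curl F)_z = 24x^2 + 8.

Convert to polar (x = r cos θ, y = r sin θ, dA = r dr dθ); the integrand becomes 24r^2cos(θ)^2 + 8, so

    ∬_D (curl F)_z dA = ∫_0^{2π} ∫_0^{4} (24r^2cos(θ)^2 + 8) · r dr dθ.

Inner (r from 0 to 4): 1536cos(θ)^2 + 64.
Outer (θ from 0 to 2π): 1664π.

Therefore ∮_C F · dr = 1664π.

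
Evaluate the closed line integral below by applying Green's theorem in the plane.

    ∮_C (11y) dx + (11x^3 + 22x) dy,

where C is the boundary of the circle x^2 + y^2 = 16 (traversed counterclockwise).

Green's theorem converts the closed line integral into a double integral over the enclosed region D:

    ∮_C P dx + Q dy = ∬_D (∂Q/∂x - ∂P/∂y) dA.

Here P = 11y, Q = 11x^3 + 22x, so

    ∂Q/∂x = 33x^2 + 22,    ∂P/∂y = 11,
    ∂Q/∂x - ∂P/∂y = 33x^2 + 11.

D is the region x^2 + y^2 ≤ 16. Evaluating the double integral:

In polar coordinates (x = r cos θ, y = r sin θ, dA = r dr dθ) the integrand becomes 33r^2cos(θ)^2 + 11, so

    ∬_D (33x^2 + 11) dA = ∫_0^{2π} ∫_0^{4} (33r^2cos(θ)^2 + 11) · r dr dθ.

Inner (r from 0 to 4): 2112cos(θ)^2 + 88.
Outer (θ from 0 to 2π): 2288π.

Therefore ∮_C P dx + Q dy = 2288π.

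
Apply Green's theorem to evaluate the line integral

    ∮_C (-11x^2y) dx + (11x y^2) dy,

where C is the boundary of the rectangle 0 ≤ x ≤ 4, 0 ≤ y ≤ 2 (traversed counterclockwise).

Green's theorem converts the closed line integral into a double integral over the enclosed region D:

    ∮_C P dx + Q dy = ∬_D (∂Q/∂x - ∂P/∂y) dA.

Here P = -11x^2y, Q = 11x y^2, so

    ∂Q/∂x = 11y^2,    ∂P/∂y = -11x^2,
    ∂Q/∂x - ∂P/∂y = 11x^2 + 11y^2.

D is the region 0 ≤ x ≤ 4, 0 ≤ y ≤ 2. Evaluating the double integral:

    ∬_D (11x^2 + 11y^2) dA = ∫_0^{4} ∫_0^{2} (11x^2 + 11y^2) dy dx.

Inner (y from 0 to 2): 22x^2 + 88/3.
Outer (x from 0 to 4): 1760/3.

Therefore ∮_C P dx + Q dy = 1760/3.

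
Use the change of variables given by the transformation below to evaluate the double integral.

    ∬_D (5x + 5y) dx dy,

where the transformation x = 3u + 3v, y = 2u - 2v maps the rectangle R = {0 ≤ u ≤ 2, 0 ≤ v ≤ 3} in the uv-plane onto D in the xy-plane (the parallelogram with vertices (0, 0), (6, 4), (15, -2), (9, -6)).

Compute the Jacobian determinant of (x, y) with respect to (u, v):

    ∂(x,y)/∂(u,v) = | 3  3 | = (3)(-2) - (3)(2) = -12.
                   | 2  -2 |

Its absolute value is |J| = 12 (the area scaling factor).

Substituting x = 3u + 3v, y = 2u - 2v into the integrand,

    5x + 5y → 25u + 5v,

so the integral becomes

    ∬_R (25u + 5v) · |J| du dv = ∫_0^2 ∫_0^3 (300u + 60v) dv du.

Inner (v): 900u + 270.
Outer (u): 2340.

Therefore ∬_D (5x + 5y) dx dy = 2340.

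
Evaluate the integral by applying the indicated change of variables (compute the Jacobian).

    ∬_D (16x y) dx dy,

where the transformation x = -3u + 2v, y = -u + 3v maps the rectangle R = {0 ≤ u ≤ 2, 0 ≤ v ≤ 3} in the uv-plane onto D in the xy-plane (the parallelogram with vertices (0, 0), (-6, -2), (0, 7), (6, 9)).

Compute the Jacobian determinant of (x, y) with respect to (u, v):

    ∂(x,y)/∂(u,v) = | -3  2 | = (-3)(3) - (2)(-1) = -7.
                   | -1  3 |

Its absolute value is |J| = 7 (the area scaling factor).

Substituting x = -3u + 2v, y = -u + 3v into the integrand,

    16x y → 48u^2 - 176u v + 96v^2,

so the integral becomes

    ∬_R (48u^2 - 176u v + 96v^2) · |J| du dv = ∫_0^2 ∫_0^3 (336u^2 - 1232u v + 672v^2) dv du.

Inner (v): 1008u^2 - 5544u + 6048.
Outer (u): 3696.

Therefore ∬_D (16x y) dx dy = 3696.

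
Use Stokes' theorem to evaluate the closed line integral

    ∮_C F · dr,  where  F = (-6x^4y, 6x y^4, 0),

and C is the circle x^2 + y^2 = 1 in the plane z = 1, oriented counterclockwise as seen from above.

Let S be the flat disk x^2 + y^2 ≤ 1 in the plane z = 1, with upward unit normal n̂ = ẑ. By Stokes' theorem,

    ∮_C F · dr = ∬_S (∇ × F) · n̂ dS = ∬_D (curl F)_z dA,

where D is the disk x^2 + y^2 ≤ 1.

Compute the curl of F = (-6x^4y, 6x y^4, 0):
    (∇ × F)_x = ∂F_z/∂y - ∂F_y/∂z = 0,
    (∇ × F)_y = ∂F_x/∂z - ∂F_z/∂x = 0,
    (∇ × F)_z = ∂F_y/∂x - ∂F_x/∂y = 6x^4 + 6y^4.

On z = 1, (curl F)_z = 6x^4 + 6y^4.

Convert to polar (x = r cos θ, y = r sin θ, dA = r dr dθ); the integrand becomes 6r^4(sin(θ)^4 + cos(θ)^4), so

    ∬_D (curl F)_z dA = ∫_0^{2π} ∫_0^{1} (6r^4(sin(θ)^4 + cos(θ)^4)) · r dr dθ.

Inner (r from 0 to 1): sin(θ)^4 + cos(θ)^4.
Outer (θ from 0 to 2π): 3π/2.

Therefore ∮_C F · dr = 3π/2.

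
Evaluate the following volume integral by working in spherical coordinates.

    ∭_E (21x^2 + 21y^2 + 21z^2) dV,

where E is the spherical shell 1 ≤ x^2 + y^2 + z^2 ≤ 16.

In spherical coordinates, x = ρ sin(φ) cos(θ), y = ρ sin(φ) sin(θ), z = ρ cos(φ), and dV = ρ^2 sin(φ) dρ dφ dθ.

The integrand becomes 21ρ^2, so

    ∭_E (21x^2 + 21y^2 + 21z^2) dV = ∫_{0}^{2π} ∫_{0}^{π} ∫_{1}^{4} (21ρ^2) · ρ^2 sin(φ) dρ dφ dθ.

Inner (ρ): 21483sin(φ)/5.
Middle (φ): 42966/5.
Outer (θ): 85932π/5.

Therefore the triple integral equals 85932π/5.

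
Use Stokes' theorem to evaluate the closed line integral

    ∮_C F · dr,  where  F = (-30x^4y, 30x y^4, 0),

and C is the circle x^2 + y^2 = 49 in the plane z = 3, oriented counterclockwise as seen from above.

Let S be the flat disk x^2 + y^2 ≤ 49 in the plane z = 3, with upward unit normal n̂ = ẑ. By Stokes' theorem,

    ∮_C F · dr = ∬_S (∇ × F) · n̂ dS = ∬_D (curl F)_z dA,

where D is the disk x^2 + y^2 ≤ 49.

Compute the curl of F = (-30x^4y, 30x y^4, 0):
    (∇ × F)_x = ∂F_z/∂y - ∂F_y/∂z = 0,
    (∇ × F)_y = ∂F_x/∂z - ∂F_z/∂x = 0,
    (∇ × F)_z = ∂F_y/∂x - ∂F_x/∂y = 30x^4 + 30y^4.

On z = 3, (curl F)_z = 30x^4 + 30y^4.

Convert to polar (x = r cos θ, y = r sin θ, dA = r dr dθ); the integrand becomes 30r^4(sin(θ)^4 + cos(θ)^4), so

    ∬_D (curl F)_z dA = ∫_0^{2π} ∫_0^{7} (30r^4(sin(θ)^4 + cos(θ)^4)) · r dr dθ.

Inner (r from 0 to 7): 588245sin(θ)^4 + 588245cos(θ)^4.
Outer (θ from 0 to 2π): 1764735π/2.

Therefore ∮_C F · dr = 1764735π/2.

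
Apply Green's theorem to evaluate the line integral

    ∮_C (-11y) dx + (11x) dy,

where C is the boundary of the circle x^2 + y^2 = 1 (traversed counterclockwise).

Green's theorem converts the closed line integral into a double integral over the enclosed region D:

    ∮_C P dx + Q dy = ∬_D (∂Q/∂x - ∂P/∂y) dA.

Here P = -11y, Q = 11x, so

    ∂Q/∂x = 11,    ∂P/∂y = -11,
    ∂Q/∂x - ∂P/∂y = 22.

D is the region x^2 + y^2 ≤ 1. Evaluating the double integral:

In polar coordinates (x = r cos θ, y = r sin θ, dA = r dr dθ) the integrand becomes 22, so

    ∬_D (22) dA = ∫_0^{2π} ∫_0^{1} (22) · r dr dθ.

Inner (r from 0 to 1): 11.
Outer (θ from 0 to 2π): 22π.

Therefore ∮_C P dx + Q dy = 22π.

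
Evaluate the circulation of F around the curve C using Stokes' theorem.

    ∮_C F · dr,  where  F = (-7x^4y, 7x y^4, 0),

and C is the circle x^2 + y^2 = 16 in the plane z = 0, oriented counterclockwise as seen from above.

Let S be the flat disk x^2 + y^2 ≤ 16 in the plane z = 0, with upward unit normal n̂ = ẑ. By Stokes' theorem,

    ∮_C F · dr = ∬_S (∇ × F) · n̂ dS = ∬_D (curl F)_z dA,

where D is the disk x^2 + y^2 ≤ 16.

Compute the curl of F = (-7x^4y, 7x y^4, 0):
    (∇ × F)_x = ∂F_z/∂y - ∂F_y/∂z = 0,
    (∇ × F)_y = ∂F_x/∂z - ∂F_z/∂x = 0,
    (∇ × F)_z = ∂F_y/∂x - ∂F_x/∂y = 7x^4 + 7y^4.

On z = 0, (curl F)_z = 7x^4 + 7y^4.

Convert to polar (x = r cos θ, y = r sin θ, dA = r dr dθ); the integrand becomes 7r^4(sin(θ)^4 + cos(θ)^4), so

    ∬_D (curl F)_z dA = ∫_0^{2π} ∫_0^{4} (7r^4(sin(θ)^4 + cos(θ)^4)) · r dr dθ.

Inner (r from 0 to 4): 14336sin(θ)^4/3 + 14336cos(θ)^4/3.
Outer (θ from 0 to 2π): 7168π.

Therefore ∮_C F · dr = 7168π.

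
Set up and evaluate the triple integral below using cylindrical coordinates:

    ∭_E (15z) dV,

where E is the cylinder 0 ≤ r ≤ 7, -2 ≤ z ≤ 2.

In cylindrical coordinates, x = r cos(θ), y = r sin(θ), z = z, and dV = r dr dθ dz.

The integrand becomes 15z, so

    ∭_E (15z) dV = ∫_{0}^{2π} ∫_{0}^{7} ∫_{-2}^{2} (15z) · r dz dr dθ.

Inner (z): 0.
Middle (r from 0 to 7): 0.
Outer (θ): 0.

Therefore the triple integral equals 0.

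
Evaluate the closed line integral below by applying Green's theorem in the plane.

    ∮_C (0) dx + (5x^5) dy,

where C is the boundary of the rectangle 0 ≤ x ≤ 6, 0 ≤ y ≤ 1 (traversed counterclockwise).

Green's theorem converts the closed line integral into a double integral over the enclosed region D:

    ∮_C P dx + Q dy = ∬_D (∂Q/∂x - ∂P/∂y) dA.

Here P = 0, Q = 5x^5, so

    ∂Q/∂x = 25x^4,    ∂P/∂y = 0,
    ∂Q/∂x - ∂P/∂y = 25x^4.

D is the region 0 ≤ x ≤ 6, 0 ≤ y ≤ 1. Evaluating the double integral:

    ∬_D (25x^4) dA = ∫_0^{6} ∫_0^{1} (25x^4) dy dx.

Inner (y from 0 to 1): 25x^4.
Outer (x from 0 to 6): 38880.

Therefore ∮_C P dx + Q dy = 38880.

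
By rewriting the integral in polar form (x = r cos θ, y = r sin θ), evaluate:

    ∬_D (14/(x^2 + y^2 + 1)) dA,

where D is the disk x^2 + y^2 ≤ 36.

The region D is 0 ≤ r ≤ 6, 0 ≤ θ ≤ 2π in polar coordinates, where x = r cos(θ), y = r sin(θ), and dA = r dr dθ.

Under the substitution, the integrand becomes 14/(r^2 + 1), so

    ∬_D (14/(x^2 + y^2 + 1)) dA = ∫_{0}^{2π} ∫_{0}^{6} (14/(r^2 + 1)) · r dr dθ.

Inner integral (in r): ∫_{0}^{6} (14/(r^2 + 1)) · r dr = log(94931877133).

Outer integral (in θ): ∫_{0}^{2π} (log(94931877133)) dθ = 14π log(37).

Therefore ∬_D (14/(x^2 + y^2 + 1)) dA = 14π log(37).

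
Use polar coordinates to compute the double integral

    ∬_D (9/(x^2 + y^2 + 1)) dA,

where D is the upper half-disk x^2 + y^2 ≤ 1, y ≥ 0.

The region D is 0 ≤ r ≤ 1, 0 ≤ θ ≤ π in polar coordinates, where x = r cos(θ), y = r sin(θ), and dA = r dr dθ.

Under the substitution, the integrand becomes 9/(r^2 + 1), so

    ∬_D (9/(x^2 + y^2 + 1)) dA = ∫_{0}^{π} ∫_{0}^{1} (9/(r^2 + 1)) · r dr dθ.

Inner integral (in r): ∫_{0}^{1} (9/(r^2 + 1)) · r dr = 9log(2)/2.

Outer integral (in θ): ∫_{0}^{π} (9log(2)/2) dθ = 9π log(2)/2.

Therefore ∬_D (9/(x^2 + y^2 + 1)) dA = 9π log(2)/2.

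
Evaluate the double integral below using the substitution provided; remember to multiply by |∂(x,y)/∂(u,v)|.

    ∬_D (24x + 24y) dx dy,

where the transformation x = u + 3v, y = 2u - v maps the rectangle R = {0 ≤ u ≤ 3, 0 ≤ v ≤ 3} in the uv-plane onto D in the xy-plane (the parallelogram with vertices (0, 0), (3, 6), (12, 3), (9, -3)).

Compute the Jacobian determinant of (x, y) with respect to (u, v):

    ∂(x,y)/∂(u,v) = | 1  3 | = (1)(-1) - (3)(2) = -7.
                   | 2  -1 |

Its absolute value is |J| = 7 (the area scaling factor).

Substituting x = u + 3v, y = 2u - v into the integrand,

    24x + 24y → 72u + 48v,

so the integral becomes

    ∬_R (72u + 48v) · |J| du dv = ∫_0^3 ∫_0^3 (504u + 336v) dv du.

Inner (v): 1512u + 1512.
Outer (u): 11340.

Therefore ∬_D (24x + 24y) dx dy = 11340.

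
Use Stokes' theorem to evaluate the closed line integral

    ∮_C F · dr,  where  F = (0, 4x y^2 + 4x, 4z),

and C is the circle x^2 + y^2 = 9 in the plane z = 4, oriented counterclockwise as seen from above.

Let S be the flat disk x^2 + y^2 ≤ 9 in the plane z = 4, with upward unit normal n̂ = ẑ. By Stokes' theorem,

    ∮_C F · dr = ∬_S (∇ × F) · n̂ dS = ∬_D (curl F)_z dA,

where D is the disk x^2 + y^2 ≤ 9.

Compute the curl of F = (0, 4x y^2 + 4x, 4z):
    (∇ × F)_x = ∂F_z/∂y - ∂F_y/∂z = 0,
    (∇ × F)_y = ∂F_x/∂z - ∂F_z/∂x = 0,
    (∇ × F)_z = ∂F_y/∂x - ∂F_x/∂y = 4y^2 + 4.

On z = 4, (curl F)_z = 4y^2 + 4.

Convert to polar (x = r cos θ, y = r sin θ, dA = r dr dθ); the integrand becomes 4r^2sin(θ)^2 + 4, so

    ∬_D (curl F)_z dA = ∫_0^{2π} ∫_0^{3} (4r^2sin(θ)^2 + 4) · r dr dθ.

Inner (r from 0 to 3): 81sin(θ)^2 + 18.
Outer (θ from 0 to 2π): 117π.

Therefore ∮_C F · dr = 117π.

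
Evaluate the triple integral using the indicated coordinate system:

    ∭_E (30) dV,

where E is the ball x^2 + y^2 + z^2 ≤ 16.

In spherical coordinates, x = ρ sin(φ) cos(θ), y = ρ sin(φ) sin(θ), z = ρ cos(φ), and dV = ρ^2 sin(φ) dρ dφ dθ.

The integrand becomes 30, so

    ∭_E (30) dV = ∫_{0}^{2π} ∫_{0}^{π} ∫_{0}^{4} (30) · ρ^2 sin(φ) dρ dφ dθ.

Inner (ρ): 640sin(φ).
Middle (φ): 1280.
Outer (θ): 2560π.

Therefore the triple integral equals 2560π.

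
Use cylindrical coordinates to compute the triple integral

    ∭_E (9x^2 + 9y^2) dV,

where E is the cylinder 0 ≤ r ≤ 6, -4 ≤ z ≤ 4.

In cylindrical coordinates, x = r cos(θ), y = r sin(θ), z = z, and dV = r dr dθ dz.

The integrand becomes 9r^2, so

    ∭_E (9x^2 + 9y^2) dV = ∫_{0}^{2π} ∫_{0}^{6} ∫_{-4}^{4} (9r^2) · r dz dr dθ.

Inner (z): 72r^3.
Middle (r from 0 to 6): 23328.
Outer (θ): 46656π.

Therefore the triple integral equals 46656π.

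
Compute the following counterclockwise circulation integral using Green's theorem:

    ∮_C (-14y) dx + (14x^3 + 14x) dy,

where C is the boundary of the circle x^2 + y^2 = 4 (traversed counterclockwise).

Green's theorem converts the closed line integral into a double integral over the enclosed region D:

    ∮_C P dx + Q dy = ∬_D (∂Q/∂x - ∂P/∂y) dA.

Here P = -14y, Q = 14x^3 + 14x, so

    ∂Q/∂x = 42x^2 + 14,    ∂P/∂y = -14,
    ∂Q/∂x - ∂P/∂y = 42x^2 + 28.

D is the region x^2 + y^2 ≤ 4. Evaluating the double integral:

In polar coordinates (x = r cos θ, y = r sin θ, dA = r dr dθ) the integrand becomes 42r^2cos(θ)^2 + 28, so

    ∬_D (42x^2 + 28) dA = ∫_0^{2π} ∫_0^{2} (42r^2cos(θ)^2 + 28) · r dr dθ.

Inner (r from 0 to 2): 168cos(θ)^2 + 56.
Outer (θ from 0 to 2π): 280π.

Therefore ∮_C P dx + Q dy = 280π.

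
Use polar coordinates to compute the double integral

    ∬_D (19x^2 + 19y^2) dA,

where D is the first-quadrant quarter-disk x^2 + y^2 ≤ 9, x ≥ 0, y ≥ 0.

The region D is 0 ≤ r ≤ 3, 0 ≤ θ ≤ π/2 in polar coordinates, where x = r cos(θ), y = r sin(θ), and dA = r dr dθ.

Under the substitution, the integrand becomes 19r^2, so

    ∬_D (19x^2 + 19y^2) dA = ∫_{0}^{π/2} ∫_{0}^{3} (19r^2) · r dr dθ.

Inner integral (in r): ∫_{0}^{3} (19r^2) · r dr = 1539/4.

Outer integral (in θ): ∫_{0}^{π/2} (1539/4) dθ = 1539π/8.

Therefore ∬_D (19x^2 + 19y^2) dA = 1539π/8.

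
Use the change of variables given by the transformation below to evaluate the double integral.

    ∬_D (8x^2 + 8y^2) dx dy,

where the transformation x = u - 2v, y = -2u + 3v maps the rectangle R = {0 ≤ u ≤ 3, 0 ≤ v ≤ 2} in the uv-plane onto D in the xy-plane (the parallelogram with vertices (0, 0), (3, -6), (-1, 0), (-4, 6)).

Compute the Jacobian determinant of (x, y) with respect to (u, v):

    ∂(x,y)/∂(u,v) = | 1  -2 | = (1)(3) - (-2)(-2) = -1.
                   | -2  3 |

Its absolute value is |J| = 1 (the area scaling factor).

Substituting x = u - 2v, y = -2u + 3v into the integrand,

    8x^2 + 8y^2 → 40u^2 - 128u v + 104v^2,

so the integral becomes

    ∬_R (40u^2 - 128u v + 104v^2) · |J| du dv = ∫_0^3 ∫_0^2 (40u^2 - 128u v + 104v^2) dv du.

Inner (v): 80u^2 - 256u + 832/3.
Outer (u): 400.

Therefore ∬_D (8x^2 + 8y^2) dx dy = 400.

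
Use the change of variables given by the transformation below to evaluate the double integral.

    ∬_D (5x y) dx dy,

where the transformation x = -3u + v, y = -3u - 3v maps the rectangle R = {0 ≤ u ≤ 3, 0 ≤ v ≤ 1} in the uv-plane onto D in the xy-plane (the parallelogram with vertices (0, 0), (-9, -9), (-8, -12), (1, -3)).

Compute the Jacobian determinant of (x, y) with respect to (u, v):

    ∂(x,y)/∂(u,v) = | -3  1 | = (-3)(-3) - (1)(-3) = 12.
                   | -3  -3 |

Its absolute value is |J| = 12 (the area scaling factor).

Substituting x = -3u + v, y = -3u - 3v into the integrand,

    5x y → 45u^2 + 30u v - 15v^2,

so the integral becomes

    ∬_R (45u^2 + 30u v - 15v^2) · |J| du dv = ∫_0^3 ∫_0^1 (540u^2 + 360u v - 180v^2) dv du.

Inner (v): 540u^2 + 180u - 60.
Outer (u): 5490.

Therefore ∬_D (5x y) dx dy = 5490.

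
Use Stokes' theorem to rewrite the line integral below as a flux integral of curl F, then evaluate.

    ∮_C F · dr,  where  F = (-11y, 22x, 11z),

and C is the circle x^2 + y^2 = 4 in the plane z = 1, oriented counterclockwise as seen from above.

Let S be the flat disk x^2 + y^2 ≤ 4 in the plane z = 1, with upward unit normal n̂ = ẑ. By Stokes' theorem,

    ∮_C F · dr = ∬_S (∇ × F) · n̂ dS = ∬_D (curl F)_z dA,

where D is the disk x^2 + y^2 ≤ 4.

Compute the curl of F = (-11y, 22x, 11z):
    (∇ × F)_x = ∂F_z/∂y - ∂F_y/∂z = 0,
    (∇ × F)_y = ∂F_x/∂z - ∂F_z/∂x = 0,
    (∇ × F)_z = ∂F_y/∂x - ∂F_x/∂y = 33.

On z = 1, (curl F)_z = 33.

Convert to polar (x = r cos θ, y = r sin θ, dA = r dr dθ); the integrand becomes 33, so

    ∬_D (curl F)_z dA = ∫_0^{2π} ∫_0^{2} (33) · r dr dθ.

Inner (r from 0 to 2): 66.
Outer (θ from 0 to 2π): 132π.

Therefore ∮_C F · dr = 132π.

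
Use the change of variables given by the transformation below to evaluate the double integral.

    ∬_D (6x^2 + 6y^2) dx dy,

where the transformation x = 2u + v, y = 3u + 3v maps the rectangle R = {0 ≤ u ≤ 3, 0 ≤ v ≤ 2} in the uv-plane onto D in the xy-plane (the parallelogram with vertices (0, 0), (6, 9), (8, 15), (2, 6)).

Compute the Jacobian determinant of (x, y) with respect to (u, v):

    ∂(x,y)/∂(u,v) = | 2  1 | = (2)(3) - (1)(3) = 3.
                   | 3  3 |

Its absolute value is |J| = 3 (the area scaling factor).

Substituting x = 2u + v, y = 3u + 3v into the integrand,

    6x^2 + 6y^2 → 78u^2 + 132u v + 60v^2,

so the integral becomes

    ∬_R (78u^2 + 132u v + 60v^2) · |J| du dv = ∫_0^3 ∫_0^2 (234u^2 + 396u v + 180v^2) dv du.

Inner (v): 468u^2 + 792u + 480.
Outer (u): 9216.

Therefore ∬_D (6x^2 + 6y^2) dx dy = 9216.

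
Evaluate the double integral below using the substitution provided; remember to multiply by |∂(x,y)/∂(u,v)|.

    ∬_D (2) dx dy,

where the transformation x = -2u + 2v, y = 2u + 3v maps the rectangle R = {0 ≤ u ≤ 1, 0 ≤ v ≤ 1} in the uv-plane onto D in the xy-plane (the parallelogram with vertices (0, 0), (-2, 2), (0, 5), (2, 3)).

Compute the Jacobian determinant of (x, y) with respect to (u, v):

    ∂(x,y)/∂(u,v) = | -2  2 | = (-2)(3) - (2)(2) = -10.
                   | 2  3 |

Its absolute value is |J| = 10 (the area scaling factor).

Substituting x = -2u + 2v, y = 2u + 3v into the integrand,

    2 → 2,

so the integral becomes

    ∬_R (2) · |J| du dv = ∫_0^1 ∫_0^1 (20) dv du.

Inner (v): 20.
Outer (u): 20.

Therefore ∬_D (2) dx dy = 20.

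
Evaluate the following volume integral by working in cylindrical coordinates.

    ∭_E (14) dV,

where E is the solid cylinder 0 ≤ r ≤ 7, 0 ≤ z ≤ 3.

In cylindrical coordinates, x = r cos(θ), y = r sin(θ), z = z, and dV = r dr dθ dz.

The integrand becomes 14, so

    ∭_E (14) dV = ∫_{0}^{2π} ∫_{0}^{7} ∫_{0}^{3} (14) · r dz dr dθ.

Inner (z): 42r.
Middle (r from 0 to 7): 1029.
Outer (θ): 2058π.

Therefore the triple integral equals 2058π.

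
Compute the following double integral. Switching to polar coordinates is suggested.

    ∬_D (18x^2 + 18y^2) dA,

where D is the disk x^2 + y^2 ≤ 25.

The region D is 0 ≤ r ≤ 5, 0 ≤ θ ≤ 2π in polar coordinates, where x = r cos(θ), y = r sin(θ), and dA = r dr dθ.

Under the substitution, the integrand becomes 18r^2, so

    ∬_D (18x^2 + 18y^2) dA = ∫_{0}^{2π} ∫_{0}^{5} (18r^2) · r dr dθ.

Inner integral (in r): ∫_{0}^{5} (18r^2) · r dr = 5625/2.

Outer integral (in θ): ∫_{0}^{2π} (5625/2) dθ = 5625π.

Therefore ∬_D (18x^2 + 18y^2) dA = 5625π.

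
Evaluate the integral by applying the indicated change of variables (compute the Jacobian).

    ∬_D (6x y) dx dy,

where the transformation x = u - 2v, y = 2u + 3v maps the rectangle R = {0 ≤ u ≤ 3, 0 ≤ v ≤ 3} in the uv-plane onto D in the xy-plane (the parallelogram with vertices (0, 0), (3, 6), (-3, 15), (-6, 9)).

Compute the Jacobian determinant of (x, y) with respect to (u, v):

    ∂(x,y)/∂(u,v) = | 1  -2 | = (1)(3) - (-2)(2) = 7.
                   | 2  3 |

Its absolute value is |J| = 7 (the area scaling factor).

Substituting x = u - 2v, y = 2u + 3v into the integrand,

    6x y → 12u^2 - 6u v - 36v^2,

so the integral becomes

    ∬_R (12u^2 - 6u v - 36v^2) · |J| du dv = ∫_0^3 ∫_0^3 (84u^2 - 42u v - 252v^2) dv du.

Inner (v): 252u^2 - 189u - 2268.
Outer (u): -10773/2.

Therefore ∬_D (6x y) dx dy = -10773/2.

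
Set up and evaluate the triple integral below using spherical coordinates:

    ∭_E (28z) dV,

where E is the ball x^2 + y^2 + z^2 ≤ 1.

In spherical coordinates, x = ρ sin(φ) cos(θ), y = ρ sin(φ) sin(θ), z = ρ cos(φ), and dV = ρ^2 sin(φ) dρ dφ dθ.

The integrand becomes 28ρ cos(φ), so

    ∭_E (28z) dV = ∫_{0}^{2π} ∫_{0}^{π} ∫_{0}^{1} (28ρ cos(φ)) · ρ^2 sin(φ) dρ dφ dθ.

Inner (ρ): 7sin(2φ)/2.
Middle (φ): 0.
Outer (θ): 0.

Therefore the triple integral equals 0.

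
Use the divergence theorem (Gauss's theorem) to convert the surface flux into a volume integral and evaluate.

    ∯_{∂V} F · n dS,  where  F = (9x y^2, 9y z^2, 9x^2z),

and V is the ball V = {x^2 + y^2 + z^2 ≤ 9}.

By the divergence theorem,

    ∯_{∂V} F · n dS = ∭_V (∇ · F) dV.

Compute the divergence:
    ∇ · F = ∂F_x/∂x + ∂F_y/∂y + ∂F_z/∂z = 9y^2 + 9z^2 + 9x^2 = 9x^2 + 9y^2 + 9z^2.

In spherical coordinates, x = ρ sin(φ) cos(θ), y = ρ sin(φ) sin(θ), z = ρ cos(φ), dV = ρ^2 sin(φ) dρ dφ dθ, with 0 ≤ ρ ≤ 3, 0 ≤ φ ≤ π, 0 ≤ θ ≤ 2π.

The integrand, after substitution and multiplying by the volume element, becomes (9ρ^2) · ρ^2 sin(φ), so

    ∭_V (∇·F) dV = ∫_0^{2π} ∫_0^{π} ∫_0^{3} (9ρ^2) · ρ^2 sin(φ) dρ dφ dθ.

Inner (ρ from 0 to 3): 2187sin(φ)/5.
Middle (φ from 0 to π): 4374/5.
Outer (θ from 0 to 2π): 8748π/5.

Therefore ∯_{∂V} F · n dS = 8748π/5.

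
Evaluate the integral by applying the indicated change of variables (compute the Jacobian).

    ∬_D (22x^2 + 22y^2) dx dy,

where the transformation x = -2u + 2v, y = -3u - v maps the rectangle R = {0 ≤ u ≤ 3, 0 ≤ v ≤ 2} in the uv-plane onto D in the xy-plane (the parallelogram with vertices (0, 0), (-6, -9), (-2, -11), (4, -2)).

Compute the Jacobian determinant of (x, y) with respect to (u, v):

    ∂(x,y)/∂(u,v) = | -2  2 | = (-2)(-1) - (2)(-3) = 8.
                   | -3  -1 |

Its absolute value is |J| = 8 (the area scaling factor).

Substituting x = -2u + 2v, y = -3u - v into the integrand,

    22x^2 + 22y^2 → 286u^2 - 44u v + 110v^2,

so the integral becomes

    ∬_R (286u^2 - 44u v + 110v^2) · |J| du dv = ∫_0^3 ∫_0^2 (2288u^2 - 352u v + 880v^2) dv du.

Inner (v): 4576u^2 - 704u + 7040/3.
Outer (u): 45056.

Therefore ∬_D (22x^2 + 22y^2) dx dy = 45056.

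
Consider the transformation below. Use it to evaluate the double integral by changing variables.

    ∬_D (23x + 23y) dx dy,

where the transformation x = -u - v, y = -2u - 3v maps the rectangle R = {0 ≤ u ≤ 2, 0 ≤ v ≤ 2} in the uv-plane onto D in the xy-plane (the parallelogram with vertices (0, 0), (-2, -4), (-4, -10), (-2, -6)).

Compute the Jacobian determinant of (x, y) with respect to (u, v):

    ∂(x,y)/∂(u,v) = | -1  -1 | = (-1)(-3) - (-1)(-2) = 1.
                   | -2  -3 |

Its absolute value is |J| = 1 (the area scaling factor).

Substituting x = -u - v, y = -2u - 3v into the integrand,

    23x + 23y → -69u - 92v,

so the integral becomes

    ∬_R (-69u - 92v) · |J| du dv = ∫_0^2 ∫_0^2 (-69u - 92v) dv du.

Inner (v): -138u - 184.
Outer (u): -644.

Therefore ∬_D (23x + 23y) dx dy = -644.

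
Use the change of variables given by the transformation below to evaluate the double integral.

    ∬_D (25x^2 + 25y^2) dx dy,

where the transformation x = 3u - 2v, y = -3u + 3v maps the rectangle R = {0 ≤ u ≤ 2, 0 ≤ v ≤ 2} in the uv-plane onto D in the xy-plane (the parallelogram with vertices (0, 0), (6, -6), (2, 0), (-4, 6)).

Compute the Jacobian determinant of (x, y) with respect to (u, v):

    ∂(x,y)/∂(u,v) = | 3  -2 | = (3)(3) - (-2)(-3) = 3.
                   | -3  3 |

Its absolute value is |J| = 3 (the area scaling factor).

Substituting x = 3u - 2v, y = -3u + 3v into the integrand,

    25x^2 + 25y^2 → 450u^2 - 750u v + 325v^2,

so the integral becomes

    ∬_R (450u^2 - 750u v + 325v^2) · |J| du dv = ∫_0^2 ∫_0^2 (1350u^2 - 2250u v + 975v^2) dv du.

Inner (v): 2700u^2 - 4500u + 2600.
Outer (u): 3400.

Therefore ∬_D (25x^2 + 25y^2) dx dy = 3400.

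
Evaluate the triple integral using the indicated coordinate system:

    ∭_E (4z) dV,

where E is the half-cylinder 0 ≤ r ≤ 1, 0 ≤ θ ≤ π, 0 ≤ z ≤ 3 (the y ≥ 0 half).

In cylindrical coordinates, x = r cos(θ), y = r sin(θ), z = z, and dV = r dr dθ dz.

The integrand becomes 4z, so

    ∭_E (4z) dV = ∫_{0}^{π} ∫_{0}^{1} ∫_{0}^{3} (4z) · r dz dr dθ.

Inner (z): 18r.
Middle (r from 0 to 1): 9.
Outer (θ): 9π.

Therefore the triple integral equals 9π.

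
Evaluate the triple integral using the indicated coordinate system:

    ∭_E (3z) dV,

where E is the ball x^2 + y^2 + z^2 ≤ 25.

In spherical coordinates, x = ρ sin(φ) cos(θ), y = ρ sin(φ) sin(θ), z = ρ cos(φ), and dV = ρ^2 sin(φ) dρ dφ dθ.

The integrand becomes 3ρ cos(φ), so

    ∭_E (3z) dV = ∫_{0}^{2π} ∫_{0}^{π} ∫_{0}^{5} (3ρ cos(φ)) · ρ^2 sin(φ) dρ dφ dθ.

Inner (ρ): 1875sin(2φ)/8.
Middle (φ): 0.
Outer (θ): 0.

Therefore the triple integral equals 0.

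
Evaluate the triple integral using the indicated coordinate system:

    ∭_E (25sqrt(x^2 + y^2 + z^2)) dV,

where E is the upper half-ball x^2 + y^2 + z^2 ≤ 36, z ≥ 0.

In spherical coordinates, x = ρ sin(φ) cos(θ), y = ρ sin(φ) sin(θ), z = ρ cos(φ), and dV = ρ^2 sin(φ) dρ dφ dθ.

The integrand becomes 25ρ, so

    ∭_E (25sqrt(x^2 + y^2 + z^2)) dV = ∫_{0}^{2π} ∫_{0}^{π/2} ∫_{0}^{6} (25ρ) · ρ^2 sin(φ) dρ dφ dθ.

Inner (ρ): 8100sin(φ).
Middle (φ): 8100.
Outer (θ): 16200π.

Therefore the triple integral equals 16200π.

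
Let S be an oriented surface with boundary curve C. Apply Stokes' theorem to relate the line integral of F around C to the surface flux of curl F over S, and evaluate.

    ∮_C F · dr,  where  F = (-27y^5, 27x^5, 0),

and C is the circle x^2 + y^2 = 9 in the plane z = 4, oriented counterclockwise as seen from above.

Let S be the flat disk x^2 + y^2 ≤ 9 in the plane z = 4, with upward unit normal n̂ = ẑ. By Stokes' theorem,

    ∮_C F · dr = ∬_S (∇ × F) · n̂ dS = ∬_D (curl F)_z dA,

where D is the disk x^2 + y^2 ≤ 9.

Compute the curl of F = (-27y^5, 27x^5, 0):
    (∇ × F)_x = ∂F_z/∂y - ∂F_y/∂z = 0,
    (∇ × F)_y = ∂F_x/∂z - ∂F_z/∂x = 0,
    (∇ × F)_z = ∂F_y/∂x - ∂F_x/∂y = 135x^4 + 135y^4.

On z = 4, (curl F)_z = 135x^4 + 135y^4.

Convert to polar (x = r cos θ, y = r sin θ, dA = r dr dθ); the integrand becomes 135r^4(sin(θ)^4 + cos(θ)^4), so

    ∬_D (curl F)_z dA = ∫_0^{2π} ∫_0^{3} (135r^4(sin(θ)^4 + cos(θ)^4)) · r dr dθ.

Inner (r from 0 to 3): 32805sin(θ)^4/2 + 32805cos(θ)^4/2.
Outer (θ from 0 to 2π): 98415π/4.

Therefore ∮_C F · dr = 98415π/4.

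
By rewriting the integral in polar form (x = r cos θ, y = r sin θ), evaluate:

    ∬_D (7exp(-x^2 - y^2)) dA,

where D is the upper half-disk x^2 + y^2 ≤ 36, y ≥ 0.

The region D is 0 ≤ r ≤ 6, 0 ≤ θ ≤ π in polar coordinates, where x = r cos(θ), y = r sin(θ), and dA = r dr dθ.

Under the substitution, the integrand becomes 7exp(-r^2), so

    ∬_D (7exp(-x^2 - y^2)) dA = ∫_{0}^{π} ∫_{0}^{6} (7exp(-r^2)) · r dr dθ.

Inner integral (in r): ∫_{0}^{6} (7exp(-r^2)) · r dr = 7/2 - 7exp(-36)/2.

Outer integral (in θ): ∫_{0}^{π} (7/2 - 7exp(-36)/2) dθ = -7π (1 - exp(36))exp(-36)/2.

Therefore ∬_D (7exp(-x^2 - y^2)) dA = -7π (1 - exp(36))exp(-36)/2.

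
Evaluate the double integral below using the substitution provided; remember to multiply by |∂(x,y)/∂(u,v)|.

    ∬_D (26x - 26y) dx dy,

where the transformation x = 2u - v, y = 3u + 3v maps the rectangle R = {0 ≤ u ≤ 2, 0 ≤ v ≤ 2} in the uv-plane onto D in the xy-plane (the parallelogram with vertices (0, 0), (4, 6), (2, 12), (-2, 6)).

Compute the Jacobian determinant of (x, y) with respect to (u, v):

    ∂(x,y)/∂(u,v) = | 2  -1 | = (2)(3) - (-1)(3) = 9.
                   | 3  3 |

Its absolute value is |J| = 9 (the area scaling factor).

Substituting x = 2u - v, y = 3u + 3v into the integrand,

    26x - 26y → -26u - 104v,

so the integral becomes

    ∬_R (-26u - 104v) · |J| du dv = ∫_0^2 ∫_0^2 (-234u - 936v) dv du.

Inner (v): -468u - 1872.
Outer (u): -4680.

Therefore ∬_D (26x - 26y) dx dy = -4680.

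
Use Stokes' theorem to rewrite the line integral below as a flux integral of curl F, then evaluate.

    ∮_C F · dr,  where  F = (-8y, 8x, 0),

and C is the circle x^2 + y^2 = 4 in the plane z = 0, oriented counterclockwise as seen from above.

Let S be the flat disk x^2 + y^2 ≤ 4 in the plane z = 0, with upward unit normal n̂ = ẑ. By Stokes' theorem,

    ∮_C F · dr = ∬_S (∇ × F) · n̂ dS = ∬_D (curl F)_z dA,

where D is the disk x^2 + y^2 ≤ 4.

Compute the curl of F = (-8y, 8x, 0):
    (∇ × F)_x = ∂F_z/∂y - ∂F_y/∂z = 0,
    (∇ × F)_y = ∂F_x/∂z - ∂F_z/∂x = 0,
    (∇ × F)_z = ∂F_y/∂x - ∂F_x/∂y = 16.

On z = 0, (curl F)_z = 16.

Convert to polar (x = r cos θ, y = r sin θ, dA = r dr dθ); the integrand becomes 16, so

    ∬_D (curl F)_z dA = ∫_0^{2π} ∫_0^{2} (16) · r dr dθ.

Inner (r from 0 to 2): 32.
Outer (θ from 0 to 2π): 64π.

Therefore ∮_C F · dr = 64π.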